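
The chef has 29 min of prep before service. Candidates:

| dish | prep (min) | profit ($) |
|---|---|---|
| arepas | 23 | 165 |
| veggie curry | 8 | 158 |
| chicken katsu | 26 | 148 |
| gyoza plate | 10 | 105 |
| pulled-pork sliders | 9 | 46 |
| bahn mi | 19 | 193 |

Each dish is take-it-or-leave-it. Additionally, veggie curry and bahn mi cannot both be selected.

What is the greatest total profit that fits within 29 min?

Taking veggie curry + gyoza plate + pulled-pork sliders: 27 min used, 309 in profit.

309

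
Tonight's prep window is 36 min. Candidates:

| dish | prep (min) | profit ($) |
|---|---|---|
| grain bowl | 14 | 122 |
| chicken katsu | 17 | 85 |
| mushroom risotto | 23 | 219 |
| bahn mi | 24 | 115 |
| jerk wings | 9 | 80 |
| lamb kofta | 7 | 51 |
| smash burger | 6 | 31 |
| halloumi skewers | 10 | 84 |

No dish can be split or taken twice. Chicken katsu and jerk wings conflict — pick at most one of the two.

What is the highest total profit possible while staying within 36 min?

303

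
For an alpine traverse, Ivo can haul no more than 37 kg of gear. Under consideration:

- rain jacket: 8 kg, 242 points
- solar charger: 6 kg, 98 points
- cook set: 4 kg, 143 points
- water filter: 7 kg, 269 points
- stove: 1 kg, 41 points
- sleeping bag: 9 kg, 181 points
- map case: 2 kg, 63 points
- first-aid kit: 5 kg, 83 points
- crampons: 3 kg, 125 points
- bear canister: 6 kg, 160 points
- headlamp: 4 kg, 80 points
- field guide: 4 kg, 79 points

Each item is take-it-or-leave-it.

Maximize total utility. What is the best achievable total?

1141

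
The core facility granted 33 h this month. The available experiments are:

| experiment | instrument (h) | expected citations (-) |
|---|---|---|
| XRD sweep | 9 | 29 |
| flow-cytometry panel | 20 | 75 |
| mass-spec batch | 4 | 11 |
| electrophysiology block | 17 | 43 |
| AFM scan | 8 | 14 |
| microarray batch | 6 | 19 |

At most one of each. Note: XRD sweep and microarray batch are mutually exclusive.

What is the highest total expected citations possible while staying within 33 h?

XRD sweep + flow-cytometry panel + mass-spec batch uses 33 of the 33 h and totals 115.
Nothing else feasible within 33 h beats 115.

115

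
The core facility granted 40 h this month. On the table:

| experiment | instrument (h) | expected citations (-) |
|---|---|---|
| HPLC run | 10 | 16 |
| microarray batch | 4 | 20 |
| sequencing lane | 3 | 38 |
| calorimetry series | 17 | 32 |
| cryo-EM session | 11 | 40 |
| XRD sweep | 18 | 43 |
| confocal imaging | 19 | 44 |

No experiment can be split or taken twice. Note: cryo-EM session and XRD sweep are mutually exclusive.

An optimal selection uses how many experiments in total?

4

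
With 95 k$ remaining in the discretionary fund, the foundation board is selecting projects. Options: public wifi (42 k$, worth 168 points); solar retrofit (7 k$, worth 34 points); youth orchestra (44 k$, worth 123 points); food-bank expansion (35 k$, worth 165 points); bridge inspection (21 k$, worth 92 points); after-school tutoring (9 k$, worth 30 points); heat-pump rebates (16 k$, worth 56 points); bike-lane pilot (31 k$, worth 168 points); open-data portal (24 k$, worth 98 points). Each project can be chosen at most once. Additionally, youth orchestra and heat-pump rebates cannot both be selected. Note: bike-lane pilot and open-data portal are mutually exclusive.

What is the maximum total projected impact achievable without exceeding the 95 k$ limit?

459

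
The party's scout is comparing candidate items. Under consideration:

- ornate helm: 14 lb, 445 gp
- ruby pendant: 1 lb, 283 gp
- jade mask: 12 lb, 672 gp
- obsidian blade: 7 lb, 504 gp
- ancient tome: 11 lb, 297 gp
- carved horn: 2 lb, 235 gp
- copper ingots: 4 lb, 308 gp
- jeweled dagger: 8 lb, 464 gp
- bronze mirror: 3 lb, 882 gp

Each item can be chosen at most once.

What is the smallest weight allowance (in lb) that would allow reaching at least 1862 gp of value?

13

Need the lightest bundle worth ≥ 1862.
Taking ruby pendant + obsidian blade + carved horn + bronze mirror gives 1904 (≥ 1862) for 13 lb.
Below 13 lb the best achievable stays under 1862.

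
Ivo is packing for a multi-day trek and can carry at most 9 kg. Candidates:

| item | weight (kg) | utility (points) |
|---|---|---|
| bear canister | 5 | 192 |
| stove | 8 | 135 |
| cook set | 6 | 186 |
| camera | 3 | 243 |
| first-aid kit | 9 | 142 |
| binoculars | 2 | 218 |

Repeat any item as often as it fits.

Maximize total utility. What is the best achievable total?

Filling by ratio: 4×binoculars for 872, with 1 kg left unused.
Dropping binoculars frees 2 kg; slotting in camera (3 kg) lifts the total to 897 at 9 kg.

897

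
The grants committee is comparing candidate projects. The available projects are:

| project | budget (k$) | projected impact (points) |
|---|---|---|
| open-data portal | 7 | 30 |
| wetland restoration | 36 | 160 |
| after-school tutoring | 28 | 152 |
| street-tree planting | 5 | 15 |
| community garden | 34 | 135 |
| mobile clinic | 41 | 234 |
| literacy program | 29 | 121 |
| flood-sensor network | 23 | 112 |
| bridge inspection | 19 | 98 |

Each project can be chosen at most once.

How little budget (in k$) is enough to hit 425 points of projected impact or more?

81

Need the lightest bundle worth ≥ 425.
open-data portal + after-school tutoring + street-tree planting + mobile clinic reaches 431 using 81 k$.
Below 81 k$ the best achievable stays under 425.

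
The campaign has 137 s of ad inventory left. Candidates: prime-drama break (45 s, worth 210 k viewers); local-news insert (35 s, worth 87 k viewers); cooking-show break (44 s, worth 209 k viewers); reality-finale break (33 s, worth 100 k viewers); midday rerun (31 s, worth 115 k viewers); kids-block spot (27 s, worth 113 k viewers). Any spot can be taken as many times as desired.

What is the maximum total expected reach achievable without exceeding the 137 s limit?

Ranking by ratio (expected reach/s): cooking-show break 4.75, prime-drama break 4.67, kids-block spot 4.19, midday rerun 3.71.
A density-first pass picks 3×cooking-show break — 627 at 132 s.
The 132 s tied up in 3×cooking-show break is better spent on 3×prime-drama break — total rises to 630 (135 s).
The spare 2 s is too small for any remaining spot, and no exchange beats 630.

630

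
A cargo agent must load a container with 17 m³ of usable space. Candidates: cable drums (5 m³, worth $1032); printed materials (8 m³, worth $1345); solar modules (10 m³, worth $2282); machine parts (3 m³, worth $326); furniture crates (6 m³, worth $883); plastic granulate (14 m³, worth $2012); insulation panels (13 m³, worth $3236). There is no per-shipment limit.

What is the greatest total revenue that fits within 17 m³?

Ranking by ratio (revenue/m³): insulation panels 248.92, solar modules 228.20, cable drums 206.40.
The ratio ordering already packs tightly: machine parts + insulation panels, 16 m³, 3562.

3562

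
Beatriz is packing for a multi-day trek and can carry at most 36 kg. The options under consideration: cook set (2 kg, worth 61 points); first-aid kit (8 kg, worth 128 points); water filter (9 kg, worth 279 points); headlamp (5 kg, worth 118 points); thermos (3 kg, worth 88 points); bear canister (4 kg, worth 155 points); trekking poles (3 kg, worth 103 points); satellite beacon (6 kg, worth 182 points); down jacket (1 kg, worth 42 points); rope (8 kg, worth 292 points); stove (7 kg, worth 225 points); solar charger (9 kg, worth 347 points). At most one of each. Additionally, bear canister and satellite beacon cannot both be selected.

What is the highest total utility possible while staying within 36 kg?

A density-first pass picks cook set + bear canister + trekking poles + down jacket + rope + stove + solar charger — 1225 at 34 kg.
Dropping stove frees 7 kg; slotting in water filter (9 kg) lifts the total to 1279 at 36 kg.
Next best is cook set + thermos + bear canister + trekking poles + rope + stove + solar charger at 1271 (36 kg) — short by 8.

1279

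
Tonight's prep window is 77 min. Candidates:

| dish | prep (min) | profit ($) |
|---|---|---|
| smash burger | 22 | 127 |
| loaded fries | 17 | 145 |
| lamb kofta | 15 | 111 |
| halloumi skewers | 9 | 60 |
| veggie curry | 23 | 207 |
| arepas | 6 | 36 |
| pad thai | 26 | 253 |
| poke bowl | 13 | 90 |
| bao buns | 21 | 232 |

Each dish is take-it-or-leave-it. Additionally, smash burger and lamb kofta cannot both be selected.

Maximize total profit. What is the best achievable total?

728

By profit per min: bao buns 11.05, pad thai 9.73, veggie curry 9.00 lead.
Veggie curry + arepas + pad thai + bao buns uses 76 of the 77 min and totals 728.
Every other selection either busts 77 min or breaks a pairing rule or fails to beat 728.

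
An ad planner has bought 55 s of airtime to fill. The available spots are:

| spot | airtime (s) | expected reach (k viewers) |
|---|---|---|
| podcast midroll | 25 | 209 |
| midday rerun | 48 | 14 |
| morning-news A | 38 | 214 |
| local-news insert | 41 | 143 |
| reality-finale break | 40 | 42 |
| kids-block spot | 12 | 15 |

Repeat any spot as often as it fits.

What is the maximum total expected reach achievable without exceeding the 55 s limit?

418

Taking 2×podcast midroll: 50 s used, 418 in expected reach.
That's the maximum — no swap from here does better than 418.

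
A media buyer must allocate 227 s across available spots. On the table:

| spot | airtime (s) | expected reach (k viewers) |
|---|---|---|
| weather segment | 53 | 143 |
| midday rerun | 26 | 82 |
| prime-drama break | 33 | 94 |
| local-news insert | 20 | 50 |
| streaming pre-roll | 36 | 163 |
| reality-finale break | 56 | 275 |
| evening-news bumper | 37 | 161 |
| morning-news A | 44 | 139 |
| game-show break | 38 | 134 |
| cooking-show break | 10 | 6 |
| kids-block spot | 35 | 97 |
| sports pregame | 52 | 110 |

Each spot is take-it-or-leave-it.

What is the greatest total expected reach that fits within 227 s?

909

Density check — reality-finale break 4.91, streaming pre-roll 4.53, evening-news bumper 4.35, game-show break 3.53 are the best per s.
A density-first pass picks streaming pre-roll + reality-finale break + evening-news bumper + morning-news A + game-show break + cooking-show break — 878 at 221 s.
The 54 s tied up in morning-news A and cooking-show break is better spent on midday rerun + prime-drama break — total rises to 909 (226 s).
The closest alternative, prime-drama break + local-news insert + streaming pre-roll + reality-finale break + evening-news bumper + morning-news A, reaches only 882.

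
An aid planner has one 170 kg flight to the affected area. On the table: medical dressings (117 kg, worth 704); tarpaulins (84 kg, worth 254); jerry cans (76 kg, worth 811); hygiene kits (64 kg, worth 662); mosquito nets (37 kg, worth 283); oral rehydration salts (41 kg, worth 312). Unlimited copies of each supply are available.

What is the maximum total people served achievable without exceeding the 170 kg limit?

By people served per kg: jerry cans 10.67, hygiene kits 10.34, mosquito nets 7.65 lead.
Greedy by ratio would take 2×jerry cans: 152 kg used, total 1622.
Replace 2×jerry cans with 2×hygiene kits + oral rehydration salts: the trade gains 14 net, giving 1636 at 169 kg.
Every other selection either busts 170 kg or fails to beat 1636.

1636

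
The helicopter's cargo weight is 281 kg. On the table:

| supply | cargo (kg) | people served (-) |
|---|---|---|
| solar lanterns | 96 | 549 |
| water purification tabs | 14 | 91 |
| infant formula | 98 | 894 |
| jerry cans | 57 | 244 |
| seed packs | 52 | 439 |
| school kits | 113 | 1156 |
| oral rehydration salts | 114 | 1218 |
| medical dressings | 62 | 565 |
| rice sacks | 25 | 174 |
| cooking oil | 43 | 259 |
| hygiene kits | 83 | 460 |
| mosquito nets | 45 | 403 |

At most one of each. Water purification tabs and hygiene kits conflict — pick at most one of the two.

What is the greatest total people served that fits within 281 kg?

2813

Filling by ratio: school kits + oral rehydration salts + mosquito nets for 2777, with 9 kg left unused.
Replace mosquito nets with seed packs: the trade gains 36 net, giving 2813 at 279 kg.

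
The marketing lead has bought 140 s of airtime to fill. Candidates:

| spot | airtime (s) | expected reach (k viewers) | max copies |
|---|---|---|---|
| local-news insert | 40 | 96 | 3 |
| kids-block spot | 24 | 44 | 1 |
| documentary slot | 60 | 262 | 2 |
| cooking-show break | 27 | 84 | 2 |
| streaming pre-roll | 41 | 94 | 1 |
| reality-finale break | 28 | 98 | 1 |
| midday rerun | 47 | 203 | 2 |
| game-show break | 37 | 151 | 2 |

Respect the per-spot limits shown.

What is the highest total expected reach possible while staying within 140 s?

Ranking by ratio (expected reach/s): documentary slot 4.37, midday rerun 4.32, game-show break 4.08, reality-finale break 3.50.
Greedy by ratio would take 2×documentary slot: 120 s used, total 524.
Dropping documentary slot frees 60 s; slotting in 2×game-show break (74 s) lifts the total to 564 at 134 s.
The spare 6 s is too small for any remaining spot, and no exchange beats 564.

564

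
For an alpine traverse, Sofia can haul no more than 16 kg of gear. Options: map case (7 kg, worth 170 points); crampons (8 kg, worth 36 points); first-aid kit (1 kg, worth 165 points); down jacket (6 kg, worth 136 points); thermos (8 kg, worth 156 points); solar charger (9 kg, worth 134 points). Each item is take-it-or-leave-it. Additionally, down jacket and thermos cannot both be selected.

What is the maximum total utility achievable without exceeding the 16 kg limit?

Ranking by ratio (utility/kg): first-aid kit 165.00, map case 24.29, down jacket 22.67.
Filling by ratio: map case + first-aid kit + down jacket for 471, with 2 kg left unused.
Replace down jacket with thermos: the trade gains 20 net, giving 491 at 16 kg.
An exhaustive check of the 64 subsets confirms 491.

491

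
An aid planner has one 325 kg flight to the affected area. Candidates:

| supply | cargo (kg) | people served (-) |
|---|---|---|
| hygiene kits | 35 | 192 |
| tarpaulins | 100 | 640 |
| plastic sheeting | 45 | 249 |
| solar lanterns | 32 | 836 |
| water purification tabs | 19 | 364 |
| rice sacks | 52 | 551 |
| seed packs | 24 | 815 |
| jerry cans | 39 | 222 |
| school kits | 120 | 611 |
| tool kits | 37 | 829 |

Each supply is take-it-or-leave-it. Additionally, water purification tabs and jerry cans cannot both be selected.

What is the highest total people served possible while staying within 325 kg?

4284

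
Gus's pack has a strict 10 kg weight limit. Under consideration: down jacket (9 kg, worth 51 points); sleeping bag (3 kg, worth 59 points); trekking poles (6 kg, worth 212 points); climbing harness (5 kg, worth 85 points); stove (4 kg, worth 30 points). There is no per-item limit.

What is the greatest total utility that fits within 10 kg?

Sleeping bag + trekking poles uses 9 of the 10 kg and totals 271.

271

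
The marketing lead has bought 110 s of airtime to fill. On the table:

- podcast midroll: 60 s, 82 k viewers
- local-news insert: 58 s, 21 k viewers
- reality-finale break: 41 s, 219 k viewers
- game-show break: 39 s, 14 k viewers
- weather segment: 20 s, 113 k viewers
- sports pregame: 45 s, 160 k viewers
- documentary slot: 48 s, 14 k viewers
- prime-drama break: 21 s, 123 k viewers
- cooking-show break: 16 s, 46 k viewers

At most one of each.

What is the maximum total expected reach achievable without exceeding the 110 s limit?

502

By expected reach per s: prime-drama break 5.86, weather segment 5.65, reality-finale break 5.34, sports pregame 3.56 lead.
Filling by ratio: reality-finale break + weather segment + prime-drama break + cooking-show break for 501, with 12 s left unused.
Replace weather segment and cooking-show break with sports pregame: the trade gains 1 net, giving 502 at 107 s.
Runner-up reality-finale break + weather segment + prime-drama break + cooking-show break tops out at 501.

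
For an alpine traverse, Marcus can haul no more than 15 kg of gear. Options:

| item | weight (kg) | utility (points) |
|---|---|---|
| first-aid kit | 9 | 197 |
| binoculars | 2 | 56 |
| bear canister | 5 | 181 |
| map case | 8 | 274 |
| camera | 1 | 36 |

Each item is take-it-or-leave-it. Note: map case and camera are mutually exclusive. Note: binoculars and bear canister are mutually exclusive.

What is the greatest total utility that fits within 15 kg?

Ranking by ratio (utility/kg): bear canister 36.20, camera 36.00, map case 34.25.
Best packing: bear canister + map case — 13 kg, 455 total.
An exhaustive check of the 32 subsets confirms 455.

455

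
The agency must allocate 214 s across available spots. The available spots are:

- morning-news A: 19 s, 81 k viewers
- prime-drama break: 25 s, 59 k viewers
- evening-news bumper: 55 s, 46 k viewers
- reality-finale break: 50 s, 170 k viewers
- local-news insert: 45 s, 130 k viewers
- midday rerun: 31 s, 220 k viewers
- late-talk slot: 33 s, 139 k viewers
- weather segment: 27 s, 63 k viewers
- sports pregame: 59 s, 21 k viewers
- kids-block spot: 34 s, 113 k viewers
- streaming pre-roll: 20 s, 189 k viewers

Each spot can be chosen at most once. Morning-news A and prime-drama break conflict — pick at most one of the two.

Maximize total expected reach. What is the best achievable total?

975

By expected reach per s: streaming pre-roll 9.45, midday rerun 7.10, morning-news A 4.26 lead.
Best packing: morning-news A + reality-finale break + midday rerun + late-talk slot + weather segment + kids-block spot + streaming pre-roll — 214 s, 975 total.
The closest alternative, reality-finale break + local-news insert + midday rerun + late-talk slot + kids-block spot + streaming pre-roll, reaches only 961.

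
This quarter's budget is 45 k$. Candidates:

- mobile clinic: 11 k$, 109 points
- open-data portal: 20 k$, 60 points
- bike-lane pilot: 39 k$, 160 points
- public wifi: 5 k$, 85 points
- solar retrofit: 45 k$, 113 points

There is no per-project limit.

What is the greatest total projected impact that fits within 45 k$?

765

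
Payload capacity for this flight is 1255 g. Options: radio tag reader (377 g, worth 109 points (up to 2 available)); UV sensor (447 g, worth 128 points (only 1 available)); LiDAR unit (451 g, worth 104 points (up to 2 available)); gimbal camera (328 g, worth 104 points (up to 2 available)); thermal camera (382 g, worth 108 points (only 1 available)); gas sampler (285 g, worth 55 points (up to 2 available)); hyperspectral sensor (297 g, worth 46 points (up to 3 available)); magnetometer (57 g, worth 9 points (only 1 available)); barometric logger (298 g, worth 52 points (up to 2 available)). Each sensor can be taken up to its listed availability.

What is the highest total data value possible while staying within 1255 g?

Taking the top-ratio sensors first gives radio tag reader + 2×gimbal camera + magnetometer for 326 (1090 g).
The 328 g tied up in gimbal camera is better spent on UV sensor — total rises to 350 (1209 g).
The spare 46 g is too small for any remaining sensor, and no exchange beats 350.

350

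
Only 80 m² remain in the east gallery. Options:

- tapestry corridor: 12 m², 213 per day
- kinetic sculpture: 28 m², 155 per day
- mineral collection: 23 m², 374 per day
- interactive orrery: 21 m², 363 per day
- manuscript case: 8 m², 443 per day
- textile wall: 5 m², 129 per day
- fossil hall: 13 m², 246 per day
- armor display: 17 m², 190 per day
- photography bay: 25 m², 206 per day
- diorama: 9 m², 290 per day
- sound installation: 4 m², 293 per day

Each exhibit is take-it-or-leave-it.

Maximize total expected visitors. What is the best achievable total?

2009

Greedy by ratio would take tapestry corridor + interactive orrery + manuscript case + textile wall + fossil hall + diorama + sound installation: 72 m² used, total 1977.
The 17 m² tied up in tapestry corridor and textile wall is better spent on mineral collection — total rises to 2009 (78 m²).
Next best is tapestry corridor + mineral collection + manuscript case + textile wall + fossil hall + diorama + sound installation at 1988 (74 m²) — short by 21.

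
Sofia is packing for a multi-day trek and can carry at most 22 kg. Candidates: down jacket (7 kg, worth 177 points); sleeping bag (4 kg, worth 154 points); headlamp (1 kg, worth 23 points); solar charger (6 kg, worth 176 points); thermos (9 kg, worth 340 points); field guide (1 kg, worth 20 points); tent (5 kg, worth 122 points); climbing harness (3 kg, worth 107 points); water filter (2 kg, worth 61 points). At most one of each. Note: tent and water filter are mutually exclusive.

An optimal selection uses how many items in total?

4

Optimal total is 777.
sleeping bag + solar charger + thermos + climbing harness hits 777 at 22 kg.
Every optimal selection uses 4 items.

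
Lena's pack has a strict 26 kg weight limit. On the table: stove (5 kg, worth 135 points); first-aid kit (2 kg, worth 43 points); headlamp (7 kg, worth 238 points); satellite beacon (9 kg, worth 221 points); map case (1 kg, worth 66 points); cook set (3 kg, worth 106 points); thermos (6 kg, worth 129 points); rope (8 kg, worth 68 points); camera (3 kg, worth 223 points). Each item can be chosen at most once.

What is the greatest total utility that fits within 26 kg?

Greedy by ratio would take stove + first-aid kit + headlamp + map case + cook set + camera: 21 kg used, total 811.
Replace stove with satellite beacon: the trade gains 86 net, giving 897 at 25 kg.

897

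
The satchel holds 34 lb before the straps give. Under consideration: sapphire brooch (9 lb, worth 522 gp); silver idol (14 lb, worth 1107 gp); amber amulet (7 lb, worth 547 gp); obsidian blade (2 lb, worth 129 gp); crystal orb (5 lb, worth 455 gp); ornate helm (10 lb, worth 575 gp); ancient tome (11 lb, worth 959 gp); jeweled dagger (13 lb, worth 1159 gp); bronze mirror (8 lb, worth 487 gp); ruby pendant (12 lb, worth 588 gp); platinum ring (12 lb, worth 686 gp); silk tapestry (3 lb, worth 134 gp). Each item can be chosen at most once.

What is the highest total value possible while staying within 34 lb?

Greedy by ratio would take obsidian blade + crystal orb + ancient tome + jeweled dagger + silk tapestry: 34 lb used, total 2836.
The 14 lb tied up in ancient tome and silk tapestry is better spent on silver idol — total rises to 2850 (34 lb).
An exhaustive check of the 4096 subsets confirms 2850.

2850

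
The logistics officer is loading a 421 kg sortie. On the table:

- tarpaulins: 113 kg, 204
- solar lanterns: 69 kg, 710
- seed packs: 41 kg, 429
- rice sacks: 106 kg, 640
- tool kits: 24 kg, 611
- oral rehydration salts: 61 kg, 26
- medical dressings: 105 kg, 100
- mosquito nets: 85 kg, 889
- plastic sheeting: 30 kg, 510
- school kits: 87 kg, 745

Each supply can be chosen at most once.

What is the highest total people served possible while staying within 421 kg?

4105

Greedy by ratio would take solar lanterns + seed packs + tool kits + oral rehydration salts + mosquito nets + plastic sheeting + school kits: 397 kg used, total 3920.
Dropping seed packs and oral rehydration salts frees 102 kg; slotting in rice sacks (106 kg) lifts the total to 4105 at 401 kg.
The spare 20 kg is too small for any remaining supply, and no exchange beats 4105.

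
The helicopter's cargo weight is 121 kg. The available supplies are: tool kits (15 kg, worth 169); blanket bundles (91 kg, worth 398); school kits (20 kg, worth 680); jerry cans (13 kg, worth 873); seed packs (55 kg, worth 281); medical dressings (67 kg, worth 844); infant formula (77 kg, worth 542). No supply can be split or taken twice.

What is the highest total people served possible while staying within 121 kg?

Tool kits + school kits + jerry cans + medical dressings uses 115 of the 121 kg and totals 2566.
Runner-up school kits + jerry cans + medical dressings tops out at 2397.

2566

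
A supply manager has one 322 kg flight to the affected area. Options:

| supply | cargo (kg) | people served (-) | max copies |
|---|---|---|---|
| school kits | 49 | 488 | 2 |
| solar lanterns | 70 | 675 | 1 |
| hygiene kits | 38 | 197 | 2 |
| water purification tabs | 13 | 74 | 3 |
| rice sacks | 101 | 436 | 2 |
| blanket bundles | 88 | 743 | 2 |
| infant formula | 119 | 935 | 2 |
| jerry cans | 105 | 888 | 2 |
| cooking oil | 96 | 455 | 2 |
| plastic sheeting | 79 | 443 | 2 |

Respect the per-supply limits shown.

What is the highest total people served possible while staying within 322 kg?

Taking the top-ratio supplies first gives 2×school kits + solar lanterns + 3×water purification tabs + jerry cans for 2761 (312 kg).
Replace solar lanterns and 2×water purification tabs with jerry cans: the trade gains 65 net, giving 2826 at 321 kg.
That's the maximum — no swap from here does better than 2826.

2826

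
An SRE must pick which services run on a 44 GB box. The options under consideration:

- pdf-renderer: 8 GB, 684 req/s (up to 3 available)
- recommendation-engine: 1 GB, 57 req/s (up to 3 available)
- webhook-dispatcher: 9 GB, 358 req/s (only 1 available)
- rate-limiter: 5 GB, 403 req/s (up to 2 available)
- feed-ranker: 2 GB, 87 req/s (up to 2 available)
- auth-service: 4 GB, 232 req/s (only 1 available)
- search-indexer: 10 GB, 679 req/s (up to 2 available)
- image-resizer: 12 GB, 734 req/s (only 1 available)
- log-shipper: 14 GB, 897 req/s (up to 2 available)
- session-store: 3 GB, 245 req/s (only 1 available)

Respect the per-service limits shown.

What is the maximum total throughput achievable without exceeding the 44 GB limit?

Taking the top-ratio services first gives 3×pdf-renderer + 3×recommendation-engine + 2×rate-limiter + auth-service + session-store for 3506 (44 GB).
Dropping 3×recommendation-engine and auth-service and session-store frees 10 GB; slotting in search-indexer (10 GB) lifts the total to 3537 at 44 GB.
No other feasible combination exceeds 3537.

3537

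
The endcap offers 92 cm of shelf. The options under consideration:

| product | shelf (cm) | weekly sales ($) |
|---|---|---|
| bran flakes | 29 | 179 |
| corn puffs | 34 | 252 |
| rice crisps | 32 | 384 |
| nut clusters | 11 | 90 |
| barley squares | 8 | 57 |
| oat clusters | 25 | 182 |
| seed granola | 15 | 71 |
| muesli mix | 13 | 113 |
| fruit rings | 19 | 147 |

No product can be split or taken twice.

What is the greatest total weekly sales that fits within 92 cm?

839

The ratio heuristic lands on rice crisps + nut clusters + barley squares + muesli mix + fruit rings (791) but leaves 9 cm idle.
Replace barley squares and fruit rings with corn puffs: the trade gains 48 net, giving 839 at 90 cm.
The spare 2 cm is too small for any remaining product, and no exchange beats 839.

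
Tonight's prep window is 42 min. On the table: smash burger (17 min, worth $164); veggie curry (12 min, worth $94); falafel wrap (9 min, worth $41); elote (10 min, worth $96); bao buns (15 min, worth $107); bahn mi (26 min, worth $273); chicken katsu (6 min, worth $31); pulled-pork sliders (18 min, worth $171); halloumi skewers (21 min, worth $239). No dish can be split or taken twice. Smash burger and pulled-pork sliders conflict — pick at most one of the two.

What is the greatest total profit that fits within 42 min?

410

Filling by ratio: smash burger + halloumi skewers for 403, with 4 min left unused.
Replace smash burger with pulled-pork sliders: the trade gains 7 net, giving 410 at 39 min.
The closest alternative, smash burger + halloumi skewers, reaches only 403.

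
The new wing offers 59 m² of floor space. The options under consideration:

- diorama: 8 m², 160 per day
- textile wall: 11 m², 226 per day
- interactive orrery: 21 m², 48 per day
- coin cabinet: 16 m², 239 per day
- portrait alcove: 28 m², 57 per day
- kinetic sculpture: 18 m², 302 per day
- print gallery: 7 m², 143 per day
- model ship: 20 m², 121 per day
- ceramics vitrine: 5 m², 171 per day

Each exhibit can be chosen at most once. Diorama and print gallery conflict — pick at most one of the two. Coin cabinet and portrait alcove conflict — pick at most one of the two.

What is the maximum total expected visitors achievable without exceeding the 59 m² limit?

1098

Density check — ceramics vitrine 34.20, textile wall 20.55, print gallery 20.43 are the best per m².
Diorama + textile wall + coin cabinet + kinetic sculpture + ceramics vitrine uses 58 of the 59 m² and totals 1098.
Runner-up textile wall + coin cabinet + kinetic sculpture + print gallery + ceramics vitrine tops out at 1081.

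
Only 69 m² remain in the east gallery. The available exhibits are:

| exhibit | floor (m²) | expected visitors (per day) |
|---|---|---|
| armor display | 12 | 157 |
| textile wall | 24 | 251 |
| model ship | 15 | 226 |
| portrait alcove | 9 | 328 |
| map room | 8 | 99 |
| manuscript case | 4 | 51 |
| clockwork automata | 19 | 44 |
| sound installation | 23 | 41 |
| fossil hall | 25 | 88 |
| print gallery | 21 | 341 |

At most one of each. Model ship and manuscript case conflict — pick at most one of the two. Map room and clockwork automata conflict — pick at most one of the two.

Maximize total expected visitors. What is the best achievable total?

Density check — portrait alcove 36.44, print gallery 16.24, model ship 15.07 are the best per m².
Taking armor display + model ship + portrait alcove + map room + print gallery: 65 m² used, 1151 in expected visitors.

1151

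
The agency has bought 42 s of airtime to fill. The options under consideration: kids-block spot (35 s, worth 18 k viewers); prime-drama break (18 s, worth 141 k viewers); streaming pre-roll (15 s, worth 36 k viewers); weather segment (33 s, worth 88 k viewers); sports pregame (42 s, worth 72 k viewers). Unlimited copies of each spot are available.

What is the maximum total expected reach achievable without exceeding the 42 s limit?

Taking 2×prime-drama break: 36 s used, 282 in expected reach.
That's the maximum — no swap from here does better than 282.

282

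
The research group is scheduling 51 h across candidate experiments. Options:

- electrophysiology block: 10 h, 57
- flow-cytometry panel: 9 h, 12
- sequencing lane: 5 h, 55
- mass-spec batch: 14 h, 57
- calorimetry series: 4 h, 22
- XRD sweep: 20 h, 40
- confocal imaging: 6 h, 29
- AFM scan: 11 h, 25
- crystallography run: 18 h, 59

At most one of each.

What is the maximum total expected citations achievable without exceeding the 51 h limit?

Taking the top-ratio experiments first gives electrophysiology block + sequencing lane + mass-spec batch + calorimetry series + confocal imaging + AFM scan for 245 (50 h).
The 17 h tied up in confocal imaging and AFM scan is better spent on crystallography run — total rises to 250 (51 h).
Every other selection either busts 51 h or fails to beat 250.

250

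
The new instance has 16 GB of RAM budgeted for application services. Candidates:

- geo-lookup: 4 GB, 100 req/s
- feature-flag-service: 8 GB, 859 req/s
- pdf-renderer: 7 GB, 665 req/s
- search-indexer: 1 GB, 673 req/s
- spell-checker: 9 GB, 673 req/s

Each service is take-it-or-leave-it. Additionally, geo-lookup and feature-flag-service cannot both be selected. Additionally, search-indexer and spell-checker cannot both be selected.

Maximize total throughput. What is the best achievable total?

Feature-flag-service + pdf-renderer + search-indexer uses 16 of the 16 GB and totals 2197.
That's the maximum — no feasible swap from here does better than 2197.

2197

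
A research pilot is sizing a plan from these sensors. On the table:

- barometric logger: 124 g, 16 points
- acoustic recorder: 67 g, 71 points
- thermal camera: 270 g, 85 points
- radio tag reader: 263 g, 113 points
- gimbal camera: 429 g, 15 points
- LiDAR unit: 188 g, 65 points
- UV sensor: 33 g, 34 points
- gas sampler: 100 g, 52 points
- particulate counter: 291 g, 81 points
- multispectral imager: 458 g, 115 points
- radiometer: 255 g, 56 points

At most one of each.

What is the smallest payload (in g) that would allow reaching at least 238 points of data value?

463

Look for the lowest-payload combination reaching 238.
acoustic recorder + radio tag reader + UV sensor + gas sampler: 270 data value at 463 g.
Below 463 g the best achievable stays under 238.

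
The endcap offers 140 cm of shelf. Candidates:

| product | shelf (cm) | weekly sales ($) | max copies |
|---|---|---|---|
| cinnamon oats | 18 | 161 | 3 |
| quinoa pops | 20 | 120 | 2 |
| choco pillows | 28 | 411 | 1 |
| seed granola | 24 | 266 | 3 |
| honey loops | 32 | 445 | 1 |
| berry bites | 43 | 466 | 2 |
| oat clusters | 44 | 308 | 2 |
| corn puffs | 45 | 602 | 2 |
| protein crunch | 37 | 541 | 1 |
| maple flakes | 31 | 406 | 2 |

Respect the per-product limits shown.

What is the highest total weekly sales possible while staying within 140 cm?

1864

Greedy by ratio would take choco pillows + honey loops + protein crunch + maple flakes: 128 cm used, total 1803.
Replace protein crunch with corn puffs: the trade gains 61 net, giving 1864 at 136 cm.
Every other selection either busts 140 cm or exceeds an availability limit or fails to beat 1864.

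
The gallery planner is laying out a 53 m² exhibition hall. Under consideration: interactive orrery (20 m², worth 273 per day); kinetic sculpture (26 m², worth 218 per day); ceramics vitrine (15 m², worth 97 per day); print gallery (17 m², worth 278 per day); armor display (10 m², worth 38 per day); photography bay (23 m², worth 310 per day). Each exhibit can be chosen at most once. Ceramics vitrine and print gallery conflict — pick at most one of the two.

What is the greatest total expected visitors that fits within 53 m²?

626

By expected visitors per m²: print gallery 16.35, interactive orrery 13.65, photography bay 13.48 lead.
Print gallery + armor display + photography bay uses 50 of the 53 m² and totals 626.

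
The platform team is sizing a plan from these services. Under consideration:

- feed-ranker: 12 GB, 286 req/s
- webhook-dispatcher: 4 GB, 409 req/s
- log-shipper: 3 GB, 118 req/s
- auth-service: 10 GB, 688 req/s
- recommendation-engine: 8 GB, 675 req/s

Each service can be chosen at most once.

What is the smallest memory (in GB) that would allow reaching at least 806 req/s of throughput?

12

Need the lightest bundle worth ≥ 806.
Taking webhook-dispatcher + recommendation-engine gives 1084 (≥ 806) for 12 GB.
No combination under 12 GB hits 806.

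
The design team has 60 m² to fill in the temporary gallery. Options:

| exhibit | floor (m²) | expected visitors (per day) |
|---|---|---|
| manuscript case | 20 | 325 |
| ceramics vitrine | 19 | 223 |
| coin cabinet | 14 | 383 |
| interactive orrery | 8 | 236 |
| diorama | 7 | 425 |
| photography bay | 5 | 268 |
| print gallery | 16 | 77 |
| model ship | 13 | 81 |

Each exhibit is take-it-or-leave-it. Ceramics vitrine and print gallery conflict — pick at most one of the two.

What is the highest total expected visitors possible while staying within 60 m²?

1637

Best packing: manuscript case + coin cabinet + interactive orrery + diorama + photography bay — 54 m², 1637 total.
Next best is ceramics vitrine + coin cabinet + interactive orrery + diorama + photography bay at 1535 (53 m²) — short by 102.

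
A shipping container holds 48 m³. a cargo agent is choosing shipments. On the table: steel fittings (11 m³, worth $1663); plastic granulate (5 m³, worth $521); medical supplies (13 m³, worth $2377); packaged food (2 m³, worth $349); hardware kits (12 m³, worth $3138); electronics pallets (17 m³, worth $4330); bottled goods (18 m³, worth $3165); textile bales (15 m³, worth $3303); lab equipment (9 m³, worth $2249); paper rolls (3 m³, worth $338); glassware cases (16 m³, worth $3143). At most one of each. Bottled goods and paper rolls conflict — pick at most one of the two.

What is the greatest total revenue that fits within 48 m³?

A density-first pass picks plastic granulate + packaged food + hardware kits + electronics pallets + lab equipment + paper rolls — 10925 at 48 m³.
Dropping plastic granulate and lab equipment and paper rolls frees 17 m³; slotting in textile bales (15 m³) lifts the total to 11120 at 46 m³.
No other feasible combination exceeds 11120.

11120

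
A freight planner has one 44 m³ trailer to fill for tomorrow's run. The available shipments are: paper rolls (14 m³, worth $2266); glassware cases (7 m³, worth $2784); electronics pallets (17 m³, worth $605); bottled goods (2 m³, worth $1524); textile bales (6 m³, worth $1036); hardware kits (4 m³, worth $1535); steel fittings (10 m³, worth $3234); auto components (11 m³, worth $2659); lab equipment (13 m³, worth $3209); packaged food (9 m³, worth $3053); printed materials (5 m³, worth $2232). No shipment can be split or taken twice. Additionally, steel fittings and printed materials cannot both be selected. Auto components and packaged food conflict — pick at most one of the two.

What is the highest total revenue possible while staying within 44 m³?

14337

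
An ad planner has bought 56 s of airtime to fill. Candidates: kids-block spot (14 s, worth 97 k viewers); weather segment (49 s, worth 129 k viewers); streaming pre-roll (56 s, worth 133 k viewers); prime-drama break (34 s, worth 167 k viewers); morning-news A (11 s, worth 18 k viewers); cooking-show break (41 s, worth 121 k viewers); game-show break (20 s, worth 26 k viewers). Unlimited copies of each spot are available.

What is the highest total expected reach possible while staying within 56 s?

Ranking by ratio (expected reach/s): kids-block spot 6.93, prime-drama break 4.91, cooking-show break 2.95.
Taking 4×kids-block spot: 56 s used, 388 in expected reach.
Nothing else within 56 s beats 388.

388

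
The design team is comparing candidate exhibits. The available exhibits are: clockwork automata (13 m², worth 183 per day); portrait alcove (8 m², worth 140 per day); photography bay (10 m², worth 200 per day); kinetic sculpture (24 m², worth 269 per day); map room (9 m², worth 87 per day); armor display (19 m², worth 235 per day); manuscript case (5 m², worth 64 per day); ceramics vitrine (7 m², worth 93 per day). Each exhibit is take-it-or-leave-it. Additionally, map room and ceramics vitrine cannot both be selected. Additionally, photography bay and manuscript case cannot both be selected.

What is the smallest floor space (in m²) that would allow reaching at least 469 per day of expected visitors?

Look for the lowest-floor combination reaching 469.
clockwork automata + photography bay + ceramics vitrine: 476 expected visitors at 30 m².
Any bundle with less than 30 m² falls short of 469.

30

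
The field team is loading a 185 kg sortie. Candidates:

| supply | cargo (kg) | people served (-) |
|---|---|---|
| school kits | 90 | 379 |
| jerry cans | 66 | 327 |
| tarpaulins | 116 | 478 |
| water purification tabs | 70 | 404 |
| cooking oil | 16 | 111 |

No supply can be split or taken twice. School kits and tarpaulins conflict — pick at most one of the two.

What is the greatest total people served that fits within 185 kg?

Ranking by ratio (people served/kg): cooking oil 6.94, water purification tabs 5.77, jerry cans 4.95.
The ratio heuristic lands on jerry cans + water purification tabs + cooking oil (842) but leaves 33 kg idle.
Dropping jerry cans frees 66 kg; slotting in school kits (90 kg) lifts the total to 894 at 176 kg.
Next best is jerry cans + water purification tabs + cooking oil at 842 (152 kg) — short by 52.

894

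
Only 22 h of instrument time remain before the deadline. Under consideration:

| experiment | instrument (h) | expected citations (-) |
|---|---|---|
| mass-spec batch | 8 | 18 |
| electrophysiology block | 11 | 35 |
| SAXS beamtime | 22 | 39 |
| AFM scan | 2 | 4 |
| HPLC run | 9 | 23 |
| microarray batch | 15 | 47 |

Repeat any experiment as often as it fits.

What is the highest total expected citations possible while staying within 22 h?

Taking 2×electrophysiology block: 22 h used, 70 in expected citations.

70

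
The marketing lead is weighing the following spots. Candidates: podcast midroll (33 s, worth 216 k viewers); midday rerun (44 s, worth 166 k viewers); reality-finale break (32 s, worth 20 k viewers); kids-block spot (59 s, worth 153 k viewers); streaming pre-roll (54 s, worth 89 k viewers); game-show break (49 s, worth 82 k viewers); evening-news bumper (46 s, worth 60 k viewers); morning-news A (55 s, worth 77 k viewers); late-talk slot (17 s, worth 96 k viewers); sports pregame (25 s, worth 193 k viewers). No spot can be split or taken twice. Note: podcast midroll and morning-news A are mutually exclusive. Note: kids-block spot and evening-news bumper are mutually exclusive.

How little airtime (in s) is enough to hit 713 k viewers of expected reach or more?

161

Need the lightest bundle worth ≥ 713.
podcast midroll + midday rerun + kids-block spot + sports pregame: 728 expected reach at 161 s.
Any bundle with less than 161 s falls short of 713.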